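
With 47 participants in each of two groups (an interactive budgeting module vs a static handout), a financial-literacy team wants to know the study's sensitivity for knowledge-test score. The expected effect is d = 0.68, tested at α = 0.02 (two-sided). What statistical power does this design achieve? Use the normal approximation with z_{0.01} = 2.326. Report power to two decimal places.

power ≈ 0.83

For two equal groups, power = Φ(d·√(n/2) − z_{α/2}).
d·√(n/2) = 0.68 × √(47/2) = 0.68 × 4.848 = 3.296.
z_β = 3.296 − 2.326 = 0.970.
Power = Φ(0.970) = 0.834.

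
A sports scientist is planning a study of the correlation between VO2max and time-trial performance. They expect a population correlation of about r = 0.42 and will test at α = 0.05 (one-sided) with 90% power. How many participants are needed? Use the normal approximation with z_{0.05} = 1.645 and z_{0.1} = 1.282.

n = 46

Fisher's z: C = ½·ln((1+r)/(1−r)) = ½·ln(2.4483) = 0.4477.
n = ((z_{α} + z_β)/C)² + 3.
(1.645 + 1.282) / 0.4477 = 2.927 / 0.4477 = 6.538.
n = 6.538² + 3 = 42.74 + 3 = 45.7.
Round up.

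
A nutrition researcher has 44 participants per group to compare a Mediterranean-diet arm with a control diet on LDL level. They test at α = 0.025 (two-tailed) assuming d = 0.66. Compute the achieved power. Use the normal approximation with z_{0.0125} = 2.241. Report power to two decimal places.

power ≈ 0.80

For two equal groups, power = Φ(d·√(n/2) − z_{α/2}).
d·√(n/2) = 0.66 × √(44/2) = 0.66 × 4.690 = 3.096.
z_β = 3.096 − 2.241 = 0.855.
Power = Φ(0.855) = 0.804.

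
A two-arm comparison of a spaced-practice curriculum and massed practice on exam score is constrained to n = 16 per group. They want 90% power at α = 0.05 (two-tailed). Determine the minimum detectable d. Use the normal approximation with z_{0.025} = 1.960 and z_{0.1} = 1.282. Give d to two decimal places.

d_min ≈ 1.15

For two independent groups of n = 16 each: d_min = (z_{α/2} + z_β)·√(2/n).
z-sum = 1.960 + 1.282 = 3.242.
d_min = 3.242 × √(2/16) = 3.242 × 0.3536 = 1.146.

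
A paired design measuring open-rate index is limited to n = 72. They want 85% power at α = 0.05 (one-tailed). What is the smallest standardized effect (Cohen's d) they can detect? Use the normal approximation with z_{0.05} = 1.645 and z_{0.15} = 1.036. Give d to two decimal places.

d_min ≈ 0.32

For a single sample (or paired design) of n = 72: d_min = (z_{α} + z_β)/√n.
z-sum = 1.645 + 1.036 = 2.681.
d_min = 2.681 / √72 = 2.681 / 8.485 = 0.316.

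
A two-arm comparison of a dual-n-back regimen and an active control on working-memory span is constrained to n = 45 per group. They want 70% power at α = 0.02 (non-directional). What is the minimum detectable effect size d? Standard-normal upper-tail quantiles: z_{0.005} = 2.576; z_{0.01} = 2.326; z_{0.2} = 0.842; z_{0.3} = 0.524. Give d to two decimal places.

For two independent groups of n = 45 each: d_min = (z_{α/2} + z_β)·√(2/n).
z-sum = 2.326 + 0.524 = 2.850.
d_min = 2.850 × √(2/45) = 2.850 × 0.2108 = 0.601.

d_min ≈ 0.60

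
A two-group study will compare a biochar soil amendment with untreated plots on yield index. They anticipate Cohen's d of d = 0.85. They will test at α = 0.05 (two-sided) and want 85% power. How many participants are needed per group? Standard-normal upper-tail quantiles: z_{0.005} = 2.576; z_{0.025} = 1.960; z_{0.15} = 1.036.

For two independent groups with equal n: n = 2·((z_{α/2} + z_β) / d)².
z_{α/2} + z_β = 1.960 + 1.036 = 2.996.
n = 2 × (2.996 / 0.85)² = 2 × 3.525² = 2 × 12.42 = 24.8.
Round up to the next whole participant.

n = 25 per group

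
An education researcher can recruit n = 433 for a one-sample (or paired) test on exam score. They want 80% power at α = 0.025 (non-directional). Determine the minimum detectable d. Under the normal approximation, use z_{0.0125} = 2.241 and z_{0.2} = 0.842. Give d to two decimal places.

d_min ≈ 0.15

For a single sample (or paired design) of n = 433: d_min = (z_{α/2} + z_β)/√n.
z-sum = 2.241 + 0.842 = 3.083.
d_min = 3.083 / √433 = 3.083 / 20.809 = 0.148.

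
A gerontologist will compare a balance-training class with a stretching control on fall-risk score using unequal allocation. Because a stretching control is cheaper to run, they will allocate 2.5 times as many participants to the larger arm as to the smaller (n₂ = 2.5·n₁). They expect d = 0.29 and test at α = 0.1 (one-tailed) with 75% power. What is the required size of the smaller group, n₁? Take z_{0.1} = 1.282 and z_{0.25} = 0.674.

n₁ = 64

With allocation ratio k = n₂/n₁ = 2.5, Var(x̄₁−x̄₂) = σ²(1/n₁ + 1/(k·n₁)) = σ²·(k+1)/(k·n₁).
So n₁ = (1 + 1/k)·((z_{α} + z_β)/d)² = 1.400 × (1.956/0.29)².
n₁ = 1.400 × 45.49 = 63.7.
Round up: n₁ = 64, giving n₂ = 2.5 × 64 = 160.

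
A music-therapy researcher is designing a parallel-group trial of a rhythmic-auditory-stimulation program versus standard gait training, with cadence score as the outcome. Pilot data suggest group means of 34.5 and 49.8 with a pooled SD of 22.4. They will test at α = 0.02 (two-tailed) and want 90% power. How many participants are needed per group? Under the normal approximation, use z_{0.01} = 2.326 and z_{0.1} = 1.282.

n = 56 per group

Cohen's d = |M₁ − M₂| / SD_pooled = |34.5 − 49.8| / 22.4 = 15.3 / 22.4 = 0.683.
For two independent groups with equal n: n = 2·((z_{α/2} + z_β) / d)².
z_{α/2} + z_β = 2.326 + 1.282 = 3.608.
n = 2 × (3.608 / 0.683)² = 2 × 5.283² = 2 × 27.91 = 55.8.
Round up to the next whole participant.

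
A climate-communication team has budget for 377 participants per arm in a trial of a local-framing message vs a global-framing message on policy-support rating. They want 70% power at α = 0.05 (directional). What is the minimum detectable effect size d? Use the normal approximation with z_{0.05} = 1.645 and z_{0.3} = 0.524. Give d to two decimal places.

For two independent groups of n = 377 each: d_min = (z_{α} + z_β)·√(2/n).
z-sum = 1.645 + 0.524 = 2.169.
d_min = 2.169 × √(2/377) = 2.169 × 0.0728 = 0.158.

d_min ≈ 0.16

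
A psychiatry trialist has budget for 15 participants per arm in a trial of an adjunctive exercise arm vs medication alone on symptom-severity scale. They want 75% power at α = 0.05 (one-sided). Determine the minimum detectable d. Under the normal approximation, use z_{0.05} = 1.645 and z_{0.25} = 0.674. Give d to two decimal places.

For two independent groups of n = 15 each: d_min = (z_{α} + z_β)·√(2/n).
z-sum = 1.645 + 0.674 = 2.319.
d_min = 2.319 × √(2/15) = 2.319 × 0.3651 = 0.847.

d_min ≈ 0.85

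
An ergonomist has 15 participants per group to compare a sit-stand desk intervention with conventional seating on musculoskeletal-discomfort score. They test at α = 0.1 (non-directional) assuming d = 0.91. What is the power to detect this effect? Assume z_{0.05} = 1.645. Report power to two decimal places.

power ≈ 0.80

For two equal groups, power = Φ(d·√(n/2) − z_{α/2}).
d·√(n/2) = 0.91 × √(15/2) = 0.91 × 2.739 = 2.492.
z_β = 2.492 − 1.645 = 0.847.
Power = Φ(0.847) = 0.802.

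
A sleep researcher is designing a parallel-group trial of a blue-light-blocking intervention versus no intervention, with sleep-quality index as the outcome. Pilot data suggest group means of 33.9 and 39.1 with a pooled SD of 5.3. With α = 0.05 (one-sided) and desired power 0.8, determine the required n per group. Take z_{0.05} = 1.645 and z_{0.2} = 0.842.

Cohen's d = |M₁ − M₂| / SD_pooled = |33.9 − 39.1| / 5.3 = 5.2 / 5.3 = 0.981.
For two independent groups with equal n: n = 2·((z_{α} + z_β) / d)².
z_{α} + z_β = 1.645 + 0.842 = 2.487.
n = 2 × (2.487 / 0.981)² = 2 × 2.535² = 2 × 6.43 = 12.9.
Round up to the next whole participant.

n = 13 per group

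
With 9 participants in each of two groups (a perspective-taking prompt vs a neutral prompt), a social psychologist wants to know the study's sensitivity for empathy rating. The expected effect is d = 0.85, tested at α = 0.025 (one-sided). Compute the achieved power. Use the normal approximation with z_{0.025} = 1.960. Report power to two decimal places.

power ≈ 0.44

For two equal groups, power = Φ(d·√(n/2) − z_{α}).
d·√(n/2) = 0.85 × √(9/2) = 0.85 × 2.121 = 1.803.
z_β = 1.803 − 1.960 = -0.157.
Power = Φ(-0.157) = 0.438.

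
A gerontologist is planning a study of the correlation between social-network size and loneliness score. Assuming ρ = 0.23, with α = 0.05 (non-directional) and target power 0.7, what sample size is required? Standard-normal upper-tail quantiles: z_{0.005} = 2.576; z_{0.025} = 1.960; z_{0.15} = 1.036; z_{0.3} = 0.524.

Fisher's z: C = ½·ln((1+r)/(1−r)) = ½·ln(1.5974) = 0.2342.
n = ((z_{α/2} + z_β)/C)² + 3.
(1.960 + 0.524) / 0.2342 = 2.484 / 0.2342 = 10.606.
n = 10.606² + 3 = 112.49 + 3 = 115.5.
Round up.

n = 116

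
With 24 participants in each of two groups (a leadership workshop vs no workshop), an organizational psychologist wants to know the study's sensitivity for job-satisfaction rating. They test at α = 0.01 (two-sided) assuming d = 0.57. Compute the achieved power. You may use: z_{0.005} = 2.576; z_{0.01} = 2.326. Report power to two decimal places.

For two equal groups, power = Φ(d·√(n/2) − z_{α/2}).
d·√(n/2) = 0.57 × √(24/2) = 0.57 × 3.464 = 1.975.
z_β = 1.975 − 2.576 = -0.601.
Power = Φ(-0.601) = 0.274.

power ≈ 0.27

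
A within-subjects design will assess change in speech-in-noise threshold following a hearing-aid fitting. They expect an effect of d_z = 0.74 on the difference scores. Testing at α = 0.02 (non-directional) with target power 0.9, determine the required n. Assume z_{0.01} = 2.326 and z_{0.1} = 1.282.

n = 24 pairs

For a paired (one-sample on differences) test: n = ((z_{α/2} + z_β) / d)².
z_{α/2} + z_β = 2.326 + 1.282 = 3.608.
n = (3.608 / 0.74)² = 4.876² = 23.77.
Round up.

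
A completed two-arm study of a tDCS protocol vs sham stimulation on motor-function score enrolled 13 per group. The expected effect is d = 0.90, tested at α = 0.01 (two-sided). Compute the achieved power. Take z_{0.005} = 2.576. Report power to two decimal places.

power ≈ 0.39

For two equal groups, power = Φ(d·√(n/2) − z_{α/2}).
d·√(n/2) = 0.90 × √(13/2) = 0.90 × 2.550 = 2.295.
z_β = 2.295 − 2.576 = -0.281.
Power = Φ(-0.281) = 0.389.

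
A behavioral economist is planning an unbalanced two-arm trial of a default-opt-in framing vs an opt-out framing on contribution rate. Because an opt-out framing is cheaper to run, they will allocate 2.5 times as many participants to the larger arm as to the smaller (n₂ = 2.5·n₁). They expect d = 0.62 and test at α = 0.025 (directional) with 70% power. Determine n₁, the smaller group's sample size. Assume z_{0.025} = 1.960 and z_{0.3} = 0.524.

n₁ = 23

With allocation ratio k = n₂/n₁ = 2.5, Var(x̄₁−x̄₂) = σ²(1/n₁ + 1/(k·n₁)) = σ²·(k+1)/(k·n₁).
So n₁ = (1 + 1/k)·((z_{α} + z_β)/d)² = 1.400 × (2.484/0.62)².
n₁ = 1.400 × 16.05 = 22.5.
Round up: n₁ = 23, giving n₂ = ⌈2.5 × 23⌉ = ⌈57.5⌉ = 58.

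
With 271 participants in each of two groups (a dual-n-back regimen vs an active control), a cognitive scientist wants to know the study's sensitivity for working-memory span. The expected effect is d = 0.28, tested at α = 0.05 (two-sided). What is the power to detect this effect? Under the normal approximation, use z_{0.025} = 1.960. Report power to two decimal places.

For two equal groups, power = Φ(d·√(n/2) − z_{α/2}).
d·√(n/2) = 0.28 × √(271/2) = 0.28 × 11.640 = 3.259.
z_β = 3.259 − 1.960 = 1.299.
Power = Φ(1.299) = 0.903.

power ≈ 0.90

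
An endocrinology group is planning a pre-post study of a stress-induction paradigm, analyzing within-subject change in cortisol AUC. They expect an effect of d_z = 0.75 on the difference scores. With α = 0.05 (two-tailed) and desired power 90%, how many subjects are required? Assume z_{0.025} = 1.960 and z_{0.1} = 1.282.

For a paired (one-sample on differences) test: n = ((z_{α/2} + z_β) / d)².
z_{α/2} + z_β = 1.960 + 1.282 = 3.242.
n = (3.242 / 0.75)² = 4.323² = 18.69.
Round up.

n = 19 pairs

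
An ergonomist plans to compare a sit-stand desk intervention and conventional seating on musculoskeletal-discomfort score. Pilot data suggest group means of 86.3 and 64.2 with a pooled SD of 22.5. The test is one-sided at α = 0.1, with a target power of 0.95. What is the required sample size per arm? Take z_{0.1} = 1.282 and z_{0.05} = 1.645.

Cohen's d = |M₁ − M₂| / SD_pooled = |86.3 − 64.2| / 22.5 = 22.1 / 22.5 = 0.982.
For two independent groups with equal n: n = 2·((z_{α} + z_β) / d)².
z_{α} + z_β = 1.282 + 1.645 = 2.927.
n = 2 × (2.927 / 0.982)² = 2 × 2.981² = 2 × 8.88 = 17.8.
Round up to the next whole participant.

n = 18 per group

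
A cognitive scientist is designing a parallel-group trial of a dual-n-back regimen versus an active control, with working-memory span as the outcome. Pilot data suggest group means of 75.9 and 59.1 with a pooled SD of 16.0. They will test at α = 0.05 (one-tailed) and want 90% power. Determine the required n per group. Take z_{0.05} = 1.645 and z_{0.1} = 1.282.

Cohen's d = |M₁ − M₂| / SD_pooled = |75.9 − 59.1| / 16.0 = 16.8 / 16.0 = 1.050.
For two independent groups with equal n: n = 2·((z_{α} + z_β) / d)².
z_{α} + z_β = 1.645 + 1.282 = 2.927.
n = 2 × (2.927 / 1.050)² = 2 × 2.788² = 2 × 7.77 = 15.5.
Round up to the next whole participant.

n = 16 per group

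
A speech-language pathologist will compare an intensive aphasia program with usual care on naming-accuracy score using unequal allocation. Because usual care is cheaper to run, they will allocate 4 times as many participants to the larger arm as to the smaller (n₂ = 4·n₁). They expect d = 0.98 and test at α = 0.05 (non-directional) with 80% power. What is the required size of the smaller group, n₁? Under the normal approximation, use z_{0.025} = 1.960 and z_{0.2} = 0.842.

n₁ = 11

With allocation ratio k = n₂/n₁ = 4, Var(x̄₁−x̄₂) = σ²(1/n₁ + 1/(k·n₁)) = σ²·(k+1)/(k·n₁).
So n₁ = (1 + 1/k)·((z_{α/2} + z_β)/d)² = 1.250 × (2.802/0.98)².
n₁ = 1.250 × 8.17 = 10.2.
Round up: n₁ = 11, giving n₂ = 4 × 11 = 44.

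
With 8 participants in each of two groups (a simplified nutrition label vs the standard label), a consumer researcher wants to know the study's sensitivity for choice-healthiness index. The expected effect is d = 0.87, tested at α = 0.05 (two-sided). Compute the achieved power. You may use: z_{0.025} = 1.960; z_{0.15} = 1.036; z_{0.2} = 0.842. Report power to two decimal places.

power ≈ 0.41

For two equal groups, power = Φ(d·√(n/2) − z_{α/2}).
d·√(n/2) = 0.87 × √(8/2) = 0.87 × 2.000 = 1.740.
z_β = 1.740 − 1.960 = -0.220.
Power = Φ(-0.220) = 0.413.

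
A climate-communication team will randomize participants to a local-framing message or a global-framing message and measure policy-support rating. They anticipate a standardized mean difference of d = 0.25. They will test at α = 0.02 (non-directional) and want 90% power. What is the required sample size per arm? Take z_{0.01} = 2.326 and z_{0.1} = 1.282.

n = 417 per group

For two independent groups with equal n: n = 2·((z_{α/2} + z_β) / d)².
z_{α/2} + z_β = 2.326 + 1.282 = 3.608.
n = 2 × (3.608 / 0.25)² = 2 × 14.432² = 2 × 208.28 = 416.6.
Round up to the next whole participant.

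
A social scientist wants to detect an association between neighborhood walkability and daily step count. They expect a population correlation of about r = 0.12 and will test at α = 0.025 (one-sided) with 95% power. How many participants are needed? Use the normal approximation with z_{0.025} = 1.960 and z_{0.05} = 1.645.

Fisher's z: C = ½·ln((1+r)/(1−r)) = ½·ln(1.2727) = 0.1206.
n = ((z_{α} + z_β)/C)² + 3.
(1.960 + 1.645) / 0.1206 = 3.605 / 0.1206 = 29.892.
n = 29.892² + 3 = 893.54 + 3 = 896.5.
Round up.

n = 897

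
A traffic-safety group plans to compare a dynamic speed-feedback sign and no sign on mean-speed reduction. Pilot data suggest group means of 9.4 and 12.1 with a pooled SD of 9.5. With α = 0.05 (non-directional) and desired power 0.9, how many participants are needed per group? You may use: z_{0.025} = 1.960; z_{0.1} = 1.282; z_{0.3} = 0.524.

n = 261 per group

Cohen's d = |M₁ − M₂| / SD_pooled = |9.4 − 12.1| / 9.5 = 2.7 / 9.5 = 0.284.
For two independent groups with equal n: n = 2·((z_{α/2} + z_β) / d)².
z_{α/2} + z_β = 1.960 + 1.282 = 3.242.
n = 2 × (3.242 / 0.284)² = 2 × 11.415² = 2 × 130.31 = 260.6.
Round up to the next whole participant.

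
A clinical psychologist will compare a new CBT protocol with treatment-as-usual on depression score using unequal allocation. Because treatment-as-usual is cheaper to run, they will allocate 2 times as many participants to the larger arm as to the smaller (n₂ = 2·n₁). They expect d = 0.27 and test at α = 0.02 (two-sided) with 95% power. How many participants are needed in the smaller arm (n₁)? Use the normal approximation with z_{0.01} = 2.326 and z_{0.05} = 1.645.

n₁ = 325

With allocation ratio k = n₂/n₁ = 2, Var(x̄₁−x̄₂) = σ²(1/n₁ + 1/(k·n₁)) = σ²·(k+1)/(k·n₁).
So n₁ = (1 + 1/k)·((z_{α/2} + z_β)/d)² = 1.500 × (3.971/0.27)².
n₁ = 1.500 × 216.31 = 324.5.
Round up: n₁ = 325, giving n₂ = 2 × 325 = 650.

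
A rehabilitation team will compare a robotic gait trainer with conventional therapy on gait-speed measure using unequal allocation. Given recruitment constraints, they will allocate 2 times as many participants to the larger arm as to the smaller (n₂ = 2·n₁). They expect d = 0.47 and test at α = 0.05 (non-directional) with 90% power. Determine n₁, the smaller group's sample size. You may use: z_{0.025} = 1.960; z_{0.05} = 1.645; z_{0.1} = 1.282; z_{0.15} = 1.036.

With allocation ratio k = n₂/n₁ = 2, Var(x̄₁−x̄₂) = σ²(1/n₁ + 1/(k·n₁)) = σ²·(k+1)/(k·n₁).
So n₁ = (1 + 1/k)·((z_{α/2} + z_β)/d)² = 1.500 × (3.242/0.47)².
n₁ = 1.500 × 47.58 = 71.4.
Round up: n₁ = 72, giving n₂ = 2 × 72 = 144.

n₁ = 72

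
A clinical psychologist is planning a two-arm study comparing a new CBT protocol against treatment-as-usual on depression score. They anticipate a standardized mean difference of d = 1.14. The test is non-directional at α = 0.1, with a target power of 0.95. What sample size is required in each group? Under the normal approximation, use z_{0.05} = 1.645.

For two independent groups with equal n: n = 2·((z_{α/2} + z_β) / d)².
z_{α/2} + z_β = 1.645 + 1.645 = 3.290.
n = 2 × (3.290 / 1.14)² = 2 × 2.886² = 2 × 8.33 = 16.7.
Round up to the next whole participant.

n = 17 per group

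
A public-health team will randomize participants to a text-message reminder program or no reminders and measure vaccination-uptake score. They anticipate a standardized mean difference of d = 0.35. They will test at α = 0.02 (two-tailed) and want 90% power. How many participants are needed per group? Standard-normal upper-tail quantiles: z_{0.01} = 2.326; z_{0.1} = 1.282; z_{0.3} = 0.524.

For two independent groups with equal n: n = 2·((z_{α/2} + z_β) / d)².
z_{α/2} + z_β = 2.326 + 1.282 = 3.608.
n = 2 × (3.608 / 0.35)² = 2 × 10.309² = 2 × 106.27 = 212.5.
Round up to the next whole participant.

n = 213 per group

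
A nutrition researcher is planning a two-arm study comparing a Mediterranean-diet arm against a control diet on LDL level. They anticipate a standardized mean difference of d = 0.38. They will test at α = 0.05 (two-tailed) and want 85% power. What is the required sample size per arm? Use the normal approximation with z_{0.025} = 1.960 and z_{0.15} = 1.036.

n = 125 per group

For two independent groups with equal n: n = 2·((z_{α/2} + z_β) / d)².
z_{α/2} + z_β = 1.960 + 1.036 = 2.996.
n = 2 × (2.996 / 0.38)² = 2 × 7.884² = 2 × 62.16 = 124.3.
Round up to the next whole participant.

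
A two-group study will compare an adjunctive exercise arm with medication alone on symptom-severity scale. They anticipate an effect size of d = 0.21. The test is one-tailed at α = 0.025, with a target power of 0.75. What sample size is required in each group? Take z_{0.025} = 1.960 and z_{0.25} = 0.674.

For two independent groups with equal n: n = 2·((z_{α} + z_β) / d)².
z_{α} + z_β = 1.960 + 0.674 = 2.634.
n = 2 × (2.634 / 0.21)² = 2 × 12.543² = 2 × 157.32 = 314.6.
Round up to the next whole participant.

n = 315 per group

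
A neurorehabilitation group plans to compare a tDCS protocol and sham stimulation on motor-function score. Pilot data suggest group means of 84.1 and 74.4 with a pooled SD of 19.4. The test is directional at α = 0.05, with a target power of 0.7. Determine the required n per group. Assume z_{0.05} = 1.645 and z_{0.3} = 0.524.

Cohen's d = |M₁ − M₂| / SD_pooled = |84.1 − 74.4| / 19.4 = 9.7 / 19.4 = 0.500.
For two independent groups with equal n: n = 2·((z_{α} + z_β) / d)².
z_{α} + z_β = 1.645 + 0.524 = 2.169.
n = 2 × (2.169 / 0.500)² = 2 × 4.338² = 2 × 18.82 = 37.6.
Round up to the next whole participant.

n = 38 per group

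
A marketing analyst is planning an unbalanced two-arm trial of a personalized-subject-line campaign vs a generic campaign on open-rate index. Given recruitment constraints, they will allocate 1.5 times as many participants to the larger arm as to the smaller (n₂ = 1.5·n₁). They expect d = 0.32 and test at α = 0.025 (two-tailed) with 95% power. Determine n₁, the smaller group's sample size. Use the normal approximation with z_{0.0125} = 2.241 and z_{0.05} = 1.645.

n₁ = 246

With allocation ratio k = n₂/n₁ = 1.5, Var(x̄₁−x̄₂) = σ²(1/n₁ + 1/(k·n₁)) = σ²·(k+1)/(k·n₁).
So n₁ = (1 + 1/k)·((z_{α/2} + z_β)/d)² = 1.667 × (3.886/0.32)².
n₁ = 1.667 × 147.47 = 245.8.
Round up: n₁ = 246, giving n₂ = 1.5 × 246 = 369.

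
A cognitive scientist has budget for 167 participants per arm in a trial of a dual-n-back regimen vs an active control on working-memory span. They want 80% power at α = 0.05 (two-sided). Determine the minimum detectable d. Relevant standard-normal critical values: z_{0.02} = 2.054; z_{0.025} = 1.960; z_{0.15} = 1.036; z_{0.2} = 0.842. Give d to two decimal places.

d_min ≈ 0.31

For two independent groups of n = 167 each: d_min = (z_{α/2} + z_β)·√(2/n).
z-sum = 1.960 + 0.842 = 2.802.
d_min = 2.802 × √(2/167) = 2.802 × 0.1094 = 0.307.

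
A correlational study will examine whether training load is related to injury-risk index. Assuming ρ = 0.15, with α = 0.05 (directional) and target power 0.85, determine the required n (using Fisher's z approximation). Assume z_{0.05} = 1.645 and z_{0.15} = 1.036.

Fisher's z: C = ½·ln((1+r)/(1−r)) = ½·ln(1.3529) = 0.1511.
n = ((z_{α} + z_β)/C)² + 3.
(1.645 + 1.036) / 0.1511 = 2.681 / 0.1511 = 17.743.
n = 17.743² + 3 = 314.82 + 3 = 317.8.
Round up.

n = 318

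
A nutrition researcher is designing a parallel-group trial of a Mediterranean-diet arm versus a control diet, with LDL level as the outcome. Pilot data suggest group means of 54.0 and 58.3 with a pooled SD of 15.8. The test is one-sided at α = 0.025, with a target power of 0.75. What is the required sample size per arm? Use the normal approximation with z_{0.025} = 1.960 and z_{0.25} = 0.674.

Cohen's d = |M₁ − M₂| / SD_pooled = |54.0 − 58.3| / 15.8 = 4.3 / 15.8 = 0.272.
For two independent groups with equal n: n = 2·((z_{α} + z_β) / d)².
z_{α} + z_β = 1.960 + 0.674 = 2.634.
n = 2 × (2.634 / 0.272)² = 2 × 9.684² = 2 × 93.78 = 187.6.
Round up to the next whole participant.

n = 188 per group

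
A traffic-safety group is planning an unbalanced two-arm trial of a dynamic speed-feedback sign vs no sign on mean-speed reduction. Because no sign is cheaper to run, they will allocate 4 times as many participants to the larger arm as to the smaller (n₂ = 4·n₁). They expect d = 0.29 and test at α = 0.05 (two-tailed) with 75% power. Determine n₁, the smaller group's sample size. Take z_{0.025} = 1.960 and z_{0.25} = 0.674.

n₁ = 104

With allocation ratio k = n₂/n₁ = 4, Var(x̄₁−x̄₂) = σ²(1/n₁ + 1/(k·n₁)) = σ²·(k+1)/(k·n₁).
So n₁ = (1 + 1/k)·((z_{α/2} + z_β)/d)² = 1.250 × (2.634/0.29)².
n₁ = 1.250 × 82.50 = 103.1.
Round up: n₁ = 104, giving n₂ = 4 × 104 = 416.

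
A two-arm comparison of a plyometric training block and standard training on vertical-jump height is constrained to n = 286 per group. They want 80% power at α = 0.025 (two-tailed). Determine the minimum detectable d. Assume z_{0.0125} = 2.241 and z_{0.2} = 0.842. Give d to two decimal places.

d_min ≈ 0.26

For two independent groups of n = 286 each: d_min = (z_{α/2} + z_β)·√(2/n).
z-sum = 2.241 + 0.842 = 3.083.
d_min = 3.083 × √(2/286) = 3.083 × 0.0836 = 0.258.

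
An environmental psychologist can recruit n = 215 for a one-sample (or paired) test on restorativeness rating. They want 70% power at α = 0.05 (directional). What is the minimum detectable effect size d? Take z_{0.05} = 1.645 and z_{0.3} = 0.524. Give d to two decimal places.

For a single sample (or paired design) of n = 215: d_min = (z_{α} + z_β)/√n.
z-sum = 1.645 + 0.524 = 2.169.
d_min = 2.169 / √215 = 2.169 / 14.663 = 0.148.

d_min ≈ 0.15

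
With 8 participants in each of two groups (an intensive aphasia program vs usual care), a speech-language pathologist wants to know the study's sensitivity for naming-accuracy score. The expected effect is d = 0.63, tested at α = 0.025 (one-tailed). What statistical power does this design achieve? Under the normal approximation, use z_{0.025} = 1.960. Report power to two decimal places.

For two equal groups, power = Φ(d·√(n/2) − z_{α}).
d·√(n/2) = 0.63 × √(8/2) = 0.63 × 2.000 = 1.260.
z_β = 1.260 − 1.960 = -0.700.
Power = Φ(-0.700) = 0.242.

power ≈ 0.24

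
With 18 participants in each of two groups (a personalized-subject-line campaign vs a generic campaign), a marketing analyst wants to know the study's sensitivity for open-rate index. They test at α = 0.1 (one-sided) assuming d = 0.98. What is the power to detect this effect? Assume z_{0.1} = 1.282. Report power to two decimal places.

For two equal groups, power = Φ(d·√(n/2) − z_{α}).
d·√(n/2) = 0.98 × √(18/2) = 0.98 × 3.000 = 2.940.
z_β = 2.940 − 1.282 = 1.658.
Power = Φ(1.658) = 0.951.

power ≈ 0.95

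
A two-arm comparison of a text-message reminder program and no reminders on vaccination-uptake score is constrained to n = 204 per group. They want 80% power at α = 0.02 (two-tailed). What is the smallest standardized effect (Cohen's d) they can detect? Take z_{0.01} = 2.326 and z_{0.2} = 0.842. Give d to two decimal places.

d_min ≈ 0.31

For two independent groups of n = 204 each: d_min = (z_{α/2} + z_β)·√(2/n).
z-sum = 2.326 + 0.842 = 3.168.
d_min = 3.168 × √(2/204) = 3.168 × 0.0990 = 0.314.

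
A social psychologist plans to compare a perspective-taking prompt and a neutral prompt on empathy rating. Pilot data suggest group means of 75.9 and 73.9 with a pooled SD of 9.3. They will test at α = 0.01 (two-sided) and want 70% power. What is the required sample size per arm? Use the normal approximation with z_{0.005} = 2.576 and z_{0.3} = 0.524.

Cohen's d = |M₁ − M₂| / SD_pooled = |75.9 − 73.9| / 9.3 = 2.0 / 9.3 = 0.215.
For two independent groups with equal n: n = 2·((z_{α/2} + z_β) / d)².
z_{α/2} + z_β = 2.576 + 0.524 = 3.100.
n = 2 × (3.100 / 0.215)² = 2 × 14.419² = 2 × 207.90 = 415.8.
Round up to the next whole participant.

n = 416 per group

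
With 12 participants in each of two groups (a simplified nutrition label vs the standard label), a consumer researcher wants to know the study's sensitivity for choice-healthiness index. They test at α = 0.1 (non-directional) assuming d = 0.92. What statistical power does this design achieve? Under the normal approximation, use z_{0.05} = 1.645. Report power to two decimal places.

power ≈ 0.73

For two equal groups, power = Φ(d·√(n/2) − z_{α/2}).
d·√(n/2) = 0.92 × √(12/2) = 0.92 × 2.449 = 2.254.
z_β = 2.254 − 1.645 = 0.609.
Power = Φ(0.609) = 0.729.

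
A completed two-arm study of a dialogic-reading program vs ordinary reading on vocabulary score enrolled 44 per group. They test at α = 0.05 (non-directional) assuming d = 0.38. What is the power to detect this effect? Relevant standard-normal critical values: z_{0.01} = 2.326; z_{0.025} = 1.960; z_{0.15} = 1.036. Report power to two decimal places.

power ≈ 0.43

For two equal groups, power = Φ(d·√(n/2) − z_{α/2}).
d·√(n/2) = 0.38 × √(44/2) = 0.38 × 4.690 = 1.782.
z_β = 1.782 − 1.960 = -0.178.
Power = Φ(-0.178) = 0.430.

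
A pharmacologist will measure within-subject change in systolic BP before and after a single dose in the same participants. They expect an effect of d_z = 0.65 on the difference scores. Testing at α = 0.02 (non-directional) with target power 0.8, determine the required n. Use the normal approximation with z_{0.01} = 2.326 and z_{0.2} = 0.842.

n = 24 pairs

For a paired (one-sample on differences) test: n = ((z_{α/2} + z_β) / d)².
z_{α/2} + z_β = 2.326 + 0.842 = 3.168.
n = (3.168 / 0.65)² = 4.874² = 23.75.
Round up.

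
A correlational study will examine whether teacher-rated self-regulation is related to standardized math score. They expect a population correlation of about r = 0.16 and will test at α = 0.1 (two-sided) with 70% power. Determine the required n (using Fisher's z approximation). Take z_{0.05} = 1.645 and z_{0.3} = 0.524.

n = 184

Fisher's z: C = ½·ln((1+r)/(1−r)) = ½·ln(1.3810) = 0.1614.
n = ((z_{α/2} + z_β)/C)² + 3.
(1.645 + 0.524) / 0.1614 = 2.169 / 0.1614 = 13.439.
n = 13.439² + 3 = 180.60 + 3 = 183.6.
Round up.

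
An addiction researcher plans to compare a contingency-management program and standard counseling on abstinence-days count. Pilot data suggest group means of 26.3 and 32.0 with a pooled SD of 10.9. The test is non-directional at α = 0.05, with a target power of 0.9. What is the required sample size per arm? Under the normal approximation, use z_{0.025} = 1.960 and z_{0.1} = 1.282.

n = 77 per group

Cohen's d = |M₁ − M₂| / SD_pooled = |26.3 − 32.0| / 10.9 = 5.7 / 10.9 = 0.523.
For two independent groups with equal n: n = 2·((z_{α/2} + z_β) / d)².
z_{α/2} + z_β = 1.960 + 1.282 = 3.242.
n = 2 × (3.242 / 0.523)² = 2 × 6.199² = 2 × 38.43 = 76.9.
Round up to the next whole participant.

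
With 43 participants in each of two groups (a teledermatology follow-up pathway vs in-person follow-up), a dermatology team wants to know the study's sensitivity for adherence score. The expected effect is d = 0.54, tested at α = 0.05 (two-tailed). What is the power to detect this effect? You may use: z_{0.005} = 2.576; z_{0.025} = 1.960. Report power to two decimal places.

power ≈ 0.71

For two equal groups, power = Φ(d·√(n/2) − z_{α/2}).
d·√(n/2) = 0.54 × √(43/2) = 0.54 × 4.637 = 2.504.
z_β = 2.504 − 1.960 = 0.544.
Power = Φ(0.544) = 0.707.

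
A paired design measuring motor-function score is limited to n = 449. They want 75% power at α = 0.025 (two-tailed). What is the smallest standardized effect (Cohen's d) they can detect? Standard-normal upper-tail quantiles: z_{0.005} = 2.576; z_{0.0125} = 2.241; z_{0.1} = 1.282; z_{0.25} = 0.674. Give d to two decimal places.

d_min ≈ 0.14

For a single sample (or paired design) of n = 449: d_min = (z_{α/2} + z_β)/√n.
z-sum = 2.241 + 0.674 = 2.915.
d_min = 2.915 / √449 = 2.915 / 21.190 = 0.138.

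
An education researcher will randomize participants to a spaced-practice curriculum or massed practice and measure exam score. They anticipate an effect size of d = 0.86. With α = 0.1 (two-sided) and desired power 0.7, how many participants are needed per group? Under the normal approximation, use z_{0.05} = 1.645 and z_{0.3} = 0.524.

n = 13 per group

For two independent groups with equal n: n = 2·((z_{α/2} + z_β) / d)².
z_{α/2} + z_β = 1.645 + 0.524 = 2.169.
n = 2 × (2.169 / 0.86)² = 2 × 2.522² = 2 × 6.36 = 12.7.
Round up to the next whole participant.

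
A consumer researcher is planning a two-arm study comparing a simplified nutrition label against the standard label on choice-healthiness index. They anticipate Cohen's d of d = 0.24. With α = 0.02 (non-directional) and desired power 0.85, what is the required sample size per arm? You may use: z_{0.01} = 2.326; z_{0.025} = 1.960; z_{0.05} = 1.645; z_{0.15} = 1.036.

n = 393 per group

For two independent groups with equal n: n = 2·((z_{α/2} + z_β) / d)².
z_{α/2} + z_β = 2.326 + 1.036 = 3.362.
n = 2 × (3.362 / 0.24)² = 2 × 14.008² = 2 × 196.23 = 392.5.
Round up to the next whole participant.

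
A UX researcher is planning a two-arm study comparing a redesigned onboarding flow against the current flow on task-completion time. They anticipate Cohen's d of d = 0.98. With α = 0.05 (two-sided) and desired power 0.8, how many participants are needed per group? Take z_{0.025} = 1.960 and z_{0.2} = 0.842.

For two independent groups with equal n: n = 2·((z_{α/2} + z_β) / d)².
z_{α/2} + z_β = 1.960 + 0.842 = 2.802.
n = 2 × (2.802 / 0.98)² = 2 × 2.859² = 2 × 8.17 = 16.3.
Round up to the next whole participant.

n = 17 per group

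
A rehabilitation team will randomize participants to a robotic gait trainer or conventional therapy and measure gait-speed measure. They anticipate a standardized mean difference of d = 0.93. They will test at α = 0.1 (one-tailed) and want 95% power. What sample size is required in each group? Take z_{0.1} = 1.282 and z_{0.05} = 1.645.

n = 20 per group

For two independent groups with equal n: n = 2·((z_{α} + z_β) / d)².
z_{α} + z_β = 1.282 + 1.645 = 2.927.
n = 2 × (2.927 / 0.93)² = 2 × 3.147² = 2 × 9.91 = 19.8.
Round up to the next whole participant.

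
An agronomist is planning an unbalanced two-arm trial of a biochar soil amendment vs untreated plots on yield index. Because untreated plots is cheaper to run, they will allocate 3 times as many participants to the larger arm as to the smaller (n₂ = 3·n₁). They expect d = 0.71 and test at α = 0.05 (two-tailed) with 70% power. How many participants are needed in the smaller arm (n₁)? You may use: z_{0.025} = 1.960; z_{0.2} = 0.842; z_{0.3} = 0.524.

n₁ = 17

With allocation ratio k = n₂/n₁ = 3, Var(x̄₁−x̄₂) = σ²(1/n₁ + 1/(k·n₁)) = σ²·(k+1)/(k·n₁).
So n₁ = (1 + 1/k)·((z_{α/2} + z_β)/d)² = 1.333 × (2.484/0.71)².
n₁ = 1.333 × 12.24 = 16.3.
Round up: n₁ = 17, giving n₂ = 3 × 17 = 51.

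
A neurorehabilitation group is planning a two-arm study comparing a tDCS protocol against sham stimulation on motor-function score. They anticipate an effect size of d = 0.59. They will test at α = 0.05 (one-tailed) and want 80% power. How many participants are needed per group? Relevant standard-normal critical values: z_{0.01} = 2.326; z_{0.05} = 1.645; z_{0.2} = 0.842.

n = 36 per group

For two independent groups with equal n: n = 2·((z_{α} + z_β) / d)².
z_{α} + z_β = 1.645 + 0.842 = 2.487.
n = 2 × (2.487 / 0.59)² = 2 × 4.215² = 2 × 17.77 = 35.5.
Round up to the next whole participant.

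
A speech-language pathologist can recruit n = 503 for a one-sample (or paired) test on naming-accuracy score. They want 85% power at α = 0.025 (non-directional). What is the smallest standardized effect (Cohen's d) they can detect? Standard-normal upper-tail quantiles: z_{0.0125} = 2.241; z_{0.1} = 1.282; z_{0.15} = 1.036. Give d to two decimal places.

d_min ≈ 0.15

For a single sample (or paired design) of n = 503: d_min = (z_{α/2} + z_β)/√n.
z-sum = 2.241 + 1.036 = 3.277.
d_min = 3.277 / √503 = 3.277 / 22.428 = 0.146.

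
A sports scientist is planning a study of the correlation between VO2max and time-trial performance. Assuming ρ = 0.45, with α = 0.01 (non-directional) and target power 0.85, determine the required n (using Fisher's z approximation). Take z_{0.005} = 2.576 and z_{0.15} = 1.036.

Fisher's z: C = ½·ln((1+r)/(1−r)) = ½·ln(2.6364) = 0.4847.
n = ((z_{α/2} + z_β)/C)² + 3.
(2.576 + 1.036) / 0.4847 = 3.612 / 0.4847 = 7.452.
n = 7.452² + 3 = 55.53 + 3 = 58.5.
Round up.

n = 59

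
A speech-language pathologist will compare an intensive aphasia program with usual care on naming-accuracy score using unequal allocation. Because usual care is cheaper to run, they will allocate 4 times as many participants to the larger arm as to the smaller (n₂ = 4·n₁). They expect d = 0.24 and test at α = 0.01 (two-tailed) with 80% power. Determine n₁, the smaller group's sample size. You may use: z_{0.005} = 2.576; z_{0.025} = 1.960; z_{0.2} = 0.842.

n₁ = 254

With allocation ratio k = n₂/n₁ = 4, Var(x̄₁−x̄₂) = σ²(1/n₁ + 1/(k·n₁)) = σ²·(k+1)/(k·n₁).
So n₁ = (1 + 1/k)·((z_{α/2} + z_β)/d)² = 1.250 × (3.418/0.24)².
n₁ = 1.250 × 202.83 = 253.5.
Round up: n₁ = 254, giving n₂ = 4 × 254 = 1016.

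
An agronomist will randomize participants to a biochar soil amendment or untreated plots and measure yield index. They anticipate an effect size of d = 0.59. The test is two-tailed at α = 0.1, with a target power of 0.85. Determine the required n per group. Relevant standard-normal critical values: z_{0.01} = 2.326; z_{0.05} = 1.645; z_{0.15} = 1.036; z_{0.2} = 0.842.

For two independent groups with equal n: n = 2·((z_{α/2} + z_β) / d)².
z_{α/2} + z_β = 1.645 + 1.036 = 2.681.
n = 2 × (2.681 / 0.59)² = 2 × 4.544² = 2 × 20.65 = 41.3.
Round up to the next whole participant.

n = 42 per group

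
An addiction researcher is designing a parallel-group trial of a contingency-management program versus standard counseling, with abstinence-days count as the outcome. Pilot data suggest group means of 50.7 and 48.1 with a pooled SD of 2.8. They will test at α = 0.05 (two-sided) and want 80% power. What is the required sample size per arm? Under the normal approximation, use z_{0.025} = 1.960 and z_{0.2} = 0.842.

Cohen's d = |M₁ − M₂| / SD_pooled = |50.7 − 48.1| / 2.8 = 2.6 / 2.8 = 0.929.
For two independent groups with equal n: n = 2·((z_{α/2} + z_β) / d)².
z_{α/2} + z_β = 1.960 + 0.842 = 2.802.
n = 2 × (2.802 / 0.929)² = 2 × 3.016² = 2 × 9.10 = 18.2.
Round up to the next whole participant.

n = 19 per group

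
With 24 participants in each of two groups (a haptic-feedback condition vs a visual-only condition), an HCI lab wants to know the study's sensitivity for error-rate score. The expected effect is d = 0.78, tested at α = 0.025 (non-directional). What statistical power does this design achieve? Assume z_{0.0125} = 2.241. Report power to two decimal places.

For two equal groups, power = Φ(d·√(n/2) − z_{α/2}).
d·√(n/2) = 0.78 × √(24/2) = 0.78 × 3.464 = 2.702.
z_β = 2.702 − 2.241 = 0.461.
Power = Φ(0.461) = 0.678.

power ≈ 0.68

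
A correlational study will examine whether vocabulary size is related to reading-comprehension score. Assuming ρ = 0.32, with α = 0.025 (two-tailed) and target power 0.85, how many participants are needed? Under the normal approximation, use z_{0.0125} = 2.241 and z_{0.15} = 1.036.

n = 101

Fisher's z: C = ½·ln((1+r)/(1−r)) = ½·ln(1.9412) = 0.3316.
n = ((z_{α/2} + z_β)/C)² + 3.
(2.241 + 1.036) / 0.3316 = 3.277 / 0.3316 = 9.882.
n = 9.882² + 3 = 97.66 + 3 = 100.7.
Round up.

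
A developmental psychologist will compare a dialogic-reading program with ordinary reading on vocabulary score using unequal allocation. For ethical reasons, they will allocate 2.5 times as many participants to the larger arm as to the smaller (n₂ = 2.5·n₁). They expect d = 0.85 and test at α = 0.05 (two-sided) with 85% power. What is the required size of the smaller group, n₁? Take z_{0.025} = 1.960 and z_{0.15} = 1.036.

n₁ = 18

With allocation ratio k = n₂/n₁ = 2.5, Var(x̄₁−x̄₂) = σ²(1/n₁ + 1/(k·n₁)) = σ²·(k+1)/(k·n₁).
So n₁ = (1 + 1/k)·((z_{α/2} + z_β)/d)² = 1.400 × (2.996/0.85)².
n₁ = 1.400 × 12.42 = 17.4.
Round up: n₁ = 18, giving n₂ = 2.5 × 18 = 45.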